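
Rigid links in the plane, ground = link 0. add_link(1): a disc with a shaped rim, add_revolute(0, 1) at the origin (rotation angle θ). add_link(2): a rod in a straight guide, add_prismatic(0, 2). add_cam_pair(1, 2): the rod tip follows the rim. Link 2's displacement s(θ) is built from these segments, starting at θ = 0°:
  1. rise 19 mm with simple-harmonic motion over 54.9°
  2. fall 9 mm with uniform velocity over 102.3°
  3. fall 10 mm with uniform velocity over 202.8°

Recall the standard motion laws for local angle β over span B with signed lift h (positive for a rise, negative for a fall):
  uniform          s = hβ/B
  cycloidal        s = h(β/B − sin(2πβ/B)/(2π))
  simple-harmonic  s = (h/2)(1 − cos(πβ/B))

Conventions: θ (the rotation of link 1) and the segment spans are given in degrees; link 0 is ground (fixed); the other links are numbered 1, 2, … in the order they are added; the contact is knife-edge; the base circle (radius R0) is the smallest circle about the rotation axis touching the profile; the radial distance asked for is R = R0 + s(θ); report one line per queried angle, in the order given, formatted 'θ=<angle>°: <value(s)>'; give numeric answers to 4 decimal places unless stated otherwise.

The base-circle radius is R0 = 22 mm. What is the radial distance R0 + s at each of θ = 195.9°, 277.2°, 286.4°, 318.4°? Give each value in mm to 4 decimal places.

segment 1 (0° to 54.9°, simple-harmonic, h = 19) is passed completely: s = 0.0000 + (19) = 19.0000
segment 2 (54.9° to 157.2°, uniform, h = -9) is passed completely: s = 19.0000 + (-9) = 10.0000
θ = 195.9° falls in segment 3 (157.2° to 360°, uniform, h = -10): β = 195.9 − 157.2 = 38.7°, B = 202.8°; Δs = -10·38.7/202.8 = -1.9083; s = 10.0000 − 1.9083 = 8.0917
θ = 277.2° falls in segment 3 (157.2° to 360°, uniform, h = -10): β = 277.2 − 157.2 = 120°, B = 202.8°; Δs = -10·120/202.8 = -5.9172; s = 10.0000 − 5.9172 = 4.0828
θ = 286.4° falls in segment 3 (157.2° to 360°, uniform, h = -10): β = 286.4 − 157.2 = 129.2°, B = 202.8°; Δs = -10·129.2/202.8 = -6.3708; s = 10.0000 − 6.3708 = 3.6292
θ = 318.4° falls in segment 3 (157.2° to 360°, uniform, h = -10): β = 318.4 − 157.2 = 161.2°, B = 202.8°; Δs = -10·161.2/202.8 = -7.9487; s = 10.0000 − 7.9487 = 2.0513
θ=195.9°: R = R0 + s = 22 + 8.0917 = 30.0917
θ=277.2°: R = R0 + s = 22 + 4.0828 = 26.0828
θ=286.4°: R = R0 + s = 22 + 3.6292 = 25.6292
θ=318.4°: R = R0 + s = 22 + 2.0513 = 24.0513

θ=195.9°: 30.0917
θ=277.2°: 26.0828
θ=286.4°: 25.6292
θ=318.4°: 24.0513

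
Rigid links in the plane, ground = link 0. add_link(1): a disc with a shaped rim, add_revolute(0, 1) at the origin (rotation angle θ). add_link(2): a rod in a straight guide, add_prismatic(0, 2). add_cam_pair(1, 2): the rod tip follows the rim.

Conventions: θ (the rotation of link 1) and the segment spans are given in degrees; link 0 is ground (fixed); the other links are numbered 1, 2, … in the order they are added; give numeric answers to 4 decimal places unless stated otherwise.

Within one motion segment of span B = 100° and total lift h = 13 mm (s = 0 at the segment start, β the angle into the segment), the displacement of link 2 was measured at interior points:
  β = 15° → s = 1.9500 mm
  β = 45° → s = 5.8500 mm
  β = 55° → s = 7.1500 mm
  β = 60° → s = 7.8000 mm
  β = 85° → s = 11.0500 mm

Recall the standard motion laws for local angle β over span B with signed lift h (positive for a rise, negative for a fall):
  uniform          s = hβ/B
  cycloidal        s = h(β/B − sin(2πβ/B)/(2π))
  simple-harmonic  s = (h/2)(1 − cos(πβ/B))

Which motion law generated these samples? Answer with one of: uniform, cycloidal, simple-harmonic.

candidates at β/B = r: uniform s = h·r (linear in β); cycloidal s = h·(r − sin(2πr)/(2π)); simple-harmonic s = (h/2)(1 − cos(πr))
β=15°: printed 1.9500 | uniform 1.9500, cycloidal 0.2761, simple-harmonic 0.7085
β=45°: printed 5.8500 | uniform 5.8500, cycloidal 5.2106, simple-harmonic 5.4832
β=55°: printed 7.1500 | uniform 7.1500, cycloidal 7.7894, simple-harmonic 7.5168
β=60°: printed 7.8000 | uniform 7.8000, cycloidal 9.0161, simple-harmonic 8.5086
β=85°: printed 11.0500 | uniform 11.0500, cycloidal 12.7239, simple-harmonic 12.2915
only one law matches every sample → uniform

uniform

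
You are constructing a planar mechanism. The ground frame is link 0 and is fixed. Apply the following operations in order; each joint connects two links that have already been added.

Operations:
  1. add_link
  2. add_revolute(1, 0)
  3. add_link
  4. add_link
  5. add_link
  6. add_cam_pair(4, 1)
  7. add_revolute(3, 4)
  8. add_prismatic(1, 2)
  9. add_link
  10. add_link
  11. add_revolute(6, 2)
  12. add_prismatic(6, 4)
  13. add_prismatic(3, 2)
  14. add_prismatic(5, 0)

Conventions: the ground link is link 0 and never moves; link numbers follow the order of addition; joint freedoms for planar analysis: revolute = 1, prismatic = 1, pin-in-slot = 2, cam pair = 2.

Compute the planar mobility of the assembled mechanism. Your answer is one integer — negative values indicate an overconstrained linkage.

(L,J1,J2)=(1,0,0); link0 fixed
link1: (2,0,0)
R 1-0 [J1]: (2,1,0)
link2: (3,1,0)
link3: (4,1,0)
link4: (5,1,0)
C 4-1 [J2]: (5,1,1)
R 3-4 [J1]: (5,2,1)
P 1-2 [J1]: (5,3,1)
link5: (6,3,1)
link6: (7,3,1)
R 6-2 [J1]: (7,4,1)
P 6-4 [J1]: (7,5,1)
P 3-2 [J1]: (7,6,1)
P 5-0 [J1]: (7,7,1)
Grübler: 3·6 − 2·7 − 1 = 3

M = 3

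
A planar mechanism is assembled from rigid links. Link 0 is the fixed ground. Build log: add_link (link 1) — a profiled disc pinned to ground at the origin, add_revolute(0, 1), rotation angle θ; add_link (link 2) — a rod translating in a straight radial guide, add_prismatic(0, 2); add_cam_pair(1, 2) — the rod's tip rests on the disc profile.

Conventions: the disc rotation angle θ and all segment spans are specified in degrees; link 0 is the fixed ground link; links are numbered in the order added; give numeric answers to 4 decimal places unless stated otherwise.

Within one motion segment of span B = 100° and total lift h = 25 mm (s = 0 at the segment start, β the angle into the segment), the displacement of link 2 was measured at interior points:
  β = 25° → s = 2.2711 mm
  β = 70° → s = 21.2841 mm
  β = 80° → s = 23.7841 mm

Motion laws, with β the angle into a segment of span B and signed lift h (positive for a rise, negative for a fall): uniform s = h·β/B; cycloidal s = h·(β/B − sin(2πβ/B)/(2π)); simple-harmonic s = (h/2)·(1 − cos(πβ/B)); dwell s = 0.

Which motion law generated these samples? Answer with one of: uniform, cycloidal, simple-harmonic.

candidates at β/B = r: uniform s = h·r (linear in β); cycloidal s = h·(r − sin(2πr)/(2π)); simple-harmonic s = (h/2)(1 − cos(πr))
β=25°: printed 2.2711 | uniform 6.2500, cycloidal 2.2711, simple-harmonic 3.6612
β=70°: printed 21.2841 | uniform 17.5000, cycloidal 21.2841, simple-harmonic 19.8473
β=80°: printed 23.7841 | uniform 20.0000, cycloidal 23.7841, simple-harmonic 22.6127
only one law matches every sample → cycloidal

cycloidal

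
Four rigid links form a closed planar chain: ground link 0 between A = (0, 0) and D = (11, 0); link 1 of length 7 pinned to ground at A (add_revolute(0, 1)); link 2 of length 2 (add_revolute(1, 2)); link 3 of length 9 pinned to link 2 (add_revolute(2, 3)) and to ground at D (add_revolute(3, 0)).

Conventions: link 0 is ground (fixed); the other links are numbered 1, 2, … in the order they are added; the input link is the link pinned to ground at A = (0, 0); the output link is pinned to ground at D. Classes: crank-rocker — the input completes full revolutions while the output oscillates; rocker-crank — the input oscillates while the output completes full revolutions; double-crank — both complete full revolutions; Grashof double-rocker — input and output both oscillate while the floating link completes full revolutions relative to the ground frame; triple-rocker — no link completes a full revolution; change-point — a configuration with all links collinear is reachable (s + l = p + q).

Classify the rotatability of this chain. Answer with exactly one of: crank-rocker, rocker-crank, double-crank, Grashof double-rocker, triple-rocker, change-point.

lengths: ground=11, input=7, coupler=2, output=9
sorted: s=2 (shortest), l=11 (longest), p+q=16
s + l = 13 vs p + q = 16
s + l < p + q (Grashof) with shortest = coupler link → Grashof double-rocker

Grashof double-rocker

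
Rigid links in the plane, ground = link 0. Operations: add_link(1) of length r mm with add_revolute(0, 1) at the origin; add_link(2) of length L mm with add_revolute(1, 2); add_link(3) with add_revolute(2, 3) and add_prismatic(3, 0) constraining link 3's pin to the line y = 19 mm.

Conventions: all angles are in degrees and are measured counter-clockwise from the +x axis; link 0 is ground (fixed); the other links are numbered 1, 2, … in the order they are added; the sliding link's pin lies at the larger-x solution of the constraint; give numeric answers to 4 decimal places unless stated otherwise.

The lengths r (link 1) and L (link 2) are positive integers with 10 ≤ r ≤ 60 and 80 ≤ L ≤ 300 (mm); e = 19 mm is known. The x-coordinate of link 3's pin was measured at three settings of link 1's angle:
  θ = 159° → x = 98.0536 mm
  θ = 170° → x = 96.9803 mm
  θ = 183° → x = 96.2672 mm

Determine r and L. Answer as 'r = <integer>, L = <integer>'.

constraint per measurement: (x − r cos θ)² + (r sin θ − e)² = L²
subtracting the θ₁ and θ₂ equations cancels the r² and L² terms:
r = (x₁² − x₂²) / (2[(x₁cos θ₁ + e sin θ₁) − (x₂cos θ₂ + e sin θ₂)]) = 14.0007 → r = 14
L² = (x₁ − r cos θ₁)² + (r sin θ₁ − e)² = 12544.0025 → L = 112.0000 → L = 112
check at θ₃=183°: x = 96.2672 (printed 96.2672) ✓

r = 14, L = 112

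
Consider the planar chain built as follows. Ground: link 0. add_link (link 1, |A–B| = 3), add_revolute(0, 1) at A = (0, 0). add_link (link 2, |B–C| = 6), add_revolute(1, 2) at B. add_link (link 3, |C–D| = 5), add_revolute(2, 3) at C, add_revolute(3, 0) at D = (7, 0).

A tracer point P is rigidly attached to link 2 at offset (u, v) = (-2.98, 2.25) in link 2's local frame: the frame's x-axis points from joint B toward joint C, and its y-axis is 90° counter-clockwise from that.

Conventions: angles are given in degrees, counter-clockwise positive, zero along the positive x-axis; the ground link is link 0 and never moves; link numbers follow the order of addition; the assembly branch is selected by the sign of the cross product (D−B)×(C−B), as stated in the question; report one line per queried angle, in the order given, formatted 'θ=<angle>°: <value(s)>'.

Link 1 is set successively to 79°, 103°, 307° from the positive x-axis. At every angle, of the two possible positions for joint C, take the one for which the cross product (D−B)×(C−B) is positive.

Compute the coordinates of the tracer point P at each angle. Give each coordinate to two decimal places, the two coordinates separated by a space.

A=(0,0), D=(7.00,0)
θ=79°: B = A + 3.00·(cos79°, sin79°) = (0.5724, 2.9449)
θ=79°: |BD| = 7.0701
θ=79°: circle(B,6.00) ∩ circle(D,5.00): a=4.3130, h=4.1711
θ=79°:   candidates: C₊=(6.2308,4.9405) cross=29.490; C₋=(2.7561,-2.6437) cross=-29.490
θ=79°:   branch + wants cross > 0 → take C=(6.2308,4.9405) (cross=29.490)
θ=79°: ex = (C−B)/|BC| = (0.9431,0.3326); ey = (-0.3326,0.9431)
θ=79°: P = B + -2.98·ex + 2.25·ey = (-2.9863,4.0756)
θ=103°: B = A + 3.00·(cos103°, sin103°) = (-0.6749, 2.9231)
θ=103°: |BD| = 8.2127
θ=103°: circle(B,6.00) ∩ circle(D,5.00): a=4.7760, h=3.6317
θ=103°:   candidates: C₊=(5.0810,4.6171) cross=29.826; C₋=(2.4958,-2.1707) cross=-29.826
θ=103°:   branch + wants cross > 0 → take C=(5.0810,4.6171) (cross=29.826)
θ=103°: ex = (C−B)/|BC| = (0.9593,0.2823); ey = (-0.2823,0.9593)
θ=103°: P = B + -2.98·ex + 2.25·ey = (-4.1689,4.2402)
θ=307°: B = A + 3.00·(cos307°, sin307°) = (1.8054, -2.3959)
θ=307°: |BD| = 5.7205
θ=307°: circle(B,6.00) ∩ circle(D,5.00): a=3.8217, h=4.6254
θ=307°:   candidates: C₊=(3.3385,3.4049) cross=26.460; C₋=(7.2131,-4.9955) cross=-26.460
θ=307°:   branch + wants cross > 0 → take C=(3.3385,3.4049) (cross=26.460)
θ=307°: ex = (C−B)/|BC| = (0.2555,0.9668); ey = (-0.9668,0.2555)
θ=307°: P = B + -2.98·ex + 2.25·ey = (-1.1313,-4.7021)

θ=79°: -2.99 4.08
θ=103°: -4.17 4.24
θ=307°: -1.13 -4.70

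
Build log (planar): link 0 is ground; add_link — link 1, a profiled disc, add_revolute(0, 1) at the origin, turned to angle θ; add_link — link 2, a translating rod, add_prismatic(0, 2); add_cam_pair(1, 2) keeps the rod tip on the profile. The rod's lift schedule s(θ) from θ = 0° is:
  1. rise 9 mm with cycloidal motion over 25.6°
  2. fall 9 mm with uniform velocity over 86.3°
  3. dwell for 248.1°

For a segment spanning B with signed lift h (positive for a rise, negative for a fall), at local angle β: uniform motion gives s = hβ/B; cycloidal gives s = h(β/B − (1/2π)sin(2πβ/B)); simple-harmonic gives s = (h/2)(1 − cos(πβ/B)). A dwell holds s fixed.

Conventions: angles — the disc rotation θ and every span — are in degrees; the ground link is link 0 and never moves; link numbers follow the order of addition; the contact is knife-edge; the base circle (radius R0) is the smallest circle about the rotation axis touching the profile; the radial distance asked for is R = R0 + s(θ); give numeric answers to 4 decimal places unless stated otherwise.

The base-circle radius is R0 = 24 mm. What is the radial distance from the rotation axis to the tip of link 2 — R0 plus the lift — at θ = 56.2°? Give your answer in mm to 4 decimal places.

seg 1 [0°–25.6°] cycloidal, h=9: full span → s += 9 → s = 9.0000
seg 2 [25.6°–111.9°] uniform, h=-9: θ=56.2° here. β=30.6, B=86.3. -9·30.6/86.3 = -3.1912 → s = 5.8088
R = R0 + s = 24 + 5.8088 = 29.8088

29.8088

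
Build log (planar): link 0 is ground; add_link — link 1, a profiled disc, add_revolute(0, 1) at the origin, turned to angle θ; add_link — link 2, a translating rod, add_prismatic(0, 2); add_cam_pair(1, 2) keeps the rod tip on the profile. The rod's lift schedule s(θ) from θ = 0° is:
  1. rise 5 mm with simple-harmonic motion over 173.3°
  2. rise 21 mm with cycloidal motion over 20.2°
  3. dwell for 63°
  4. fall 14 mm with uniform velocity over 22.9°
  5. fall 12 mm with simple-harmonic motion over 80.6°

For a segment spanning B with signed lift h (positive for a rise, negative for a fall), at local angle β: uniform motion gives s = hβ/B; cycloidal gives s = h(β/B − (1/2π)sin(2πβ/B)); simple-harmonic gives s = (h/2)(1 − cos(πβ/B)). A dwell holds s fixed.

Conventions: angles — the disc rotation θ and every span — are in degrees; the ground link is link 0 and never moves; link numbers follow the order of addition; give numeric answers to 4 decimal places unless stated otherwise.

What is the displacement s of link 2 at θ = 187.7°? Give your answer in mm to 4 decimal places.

seg 1 [0°–173.3°] simple-harmonic, h=5: full span → s += 5 → s = 5.0000
seg 2 [173.3°–193.5°] cycloidal, h=21: θ=187.7° here. β=14.4, B=20.2. 21·(0.7129 − sin(2π·0.7129)/(2π)) = 18.2220 → s = 23.2220

23.2220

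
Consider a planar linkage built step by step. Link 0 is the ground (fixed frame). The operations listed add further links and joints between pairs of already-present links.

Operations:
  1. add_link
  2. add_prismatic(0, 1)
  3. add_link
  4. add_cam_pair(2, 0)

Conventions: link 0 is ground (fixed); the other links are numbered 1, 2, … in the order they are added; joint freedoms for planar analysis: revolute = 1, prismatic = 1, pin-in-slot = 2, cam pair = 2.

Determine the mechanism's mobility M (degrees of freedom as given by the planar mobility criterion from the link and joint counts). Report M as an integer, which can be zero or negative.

link 0 = ground. State L|J1|J2 = 1|0|0
+link1  2|0|0
P(0,1) f=1→J1  2|1|0
+link2  3|1|0
C(2,0) f=2→J2  3|1|1
M = 3(3−1)−2·1−1 = 6−2−1 = 3

M = 3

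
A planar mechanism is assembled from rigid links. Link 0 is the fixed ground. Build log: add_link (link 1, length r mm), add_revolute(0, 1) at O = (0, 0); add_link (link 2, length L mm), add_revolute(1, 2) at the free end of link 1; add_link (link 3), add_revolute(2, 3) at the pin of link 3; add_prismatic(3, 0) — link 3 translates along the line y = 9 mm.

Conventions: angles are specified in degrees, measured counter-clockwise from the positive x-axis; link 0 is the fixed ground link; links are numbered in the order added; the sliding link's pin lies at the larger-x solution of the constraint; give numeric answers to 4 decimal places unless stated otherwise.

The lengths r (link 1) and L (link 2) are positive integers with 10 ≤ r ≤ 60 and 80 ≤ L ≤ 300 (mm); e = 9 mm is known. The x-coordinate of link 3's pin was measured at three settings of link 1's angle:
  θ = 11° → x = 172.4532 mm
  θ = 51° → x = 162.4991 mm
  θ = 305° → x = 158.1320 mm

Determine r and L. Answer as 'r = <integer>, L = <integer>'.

constraint per measurement: (x − r cos θ)² + (r sin θ − e)² = L²
subtracting the θ₁ and θ₂ equations cancels the r² and L² terms:
r = (x₁² − x₂²) / (2[(x₁cos θ₁ + e sin θ₁) − (x₂cos θ₂ + e sin θ₂)]) = 26.9999 → r = 27
L² = (x₁ − r cos θ₁)² + (r sin θ₁ − e)² = 21315.9966 → L = 146.0000 → L = 146
check at θ₃=305°: x = 158.1320 (printed 158.1320) ✓

r = 27, L = 146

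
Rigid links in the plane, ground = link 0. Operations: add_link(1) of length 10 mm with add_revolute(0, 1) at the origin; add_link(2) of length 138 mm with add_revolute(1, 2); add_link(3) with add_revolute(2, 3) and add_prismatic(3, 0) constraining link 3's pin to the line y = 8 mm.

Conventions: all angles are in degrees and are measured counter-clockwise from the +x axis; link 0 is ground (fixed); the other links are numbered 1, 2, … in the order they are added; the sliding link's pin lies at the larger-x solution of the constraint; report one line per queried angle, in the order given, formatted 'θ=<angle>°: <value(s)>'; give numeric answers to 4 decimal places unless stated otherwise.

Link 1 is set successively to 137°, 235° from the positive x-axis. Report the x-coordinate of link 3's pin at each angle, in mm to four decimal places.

geometry: r = 10 mm, L = 138 mm, e = 8 mm
θ=137°: crank pin P = (r cos θ, r sin θ) = (-7.313537, 6.819984)
θ=137°: h = r sin θ − e = 6.819984 − 8 = -1.180016
θ=137°: x = r cos θ + √(L² − h²) = -7.313537 + 137.994955 = 130.681418
θ=235°: crank pin P = (r cos θ, r sin θ) = (-5.735764, -8.191520)
θ=235°: h = r sin θ − e = -8.191520 − 8 = -16.191520
θ=235°: x = r cos θ + √(L² − h²) = -5.735764 + 137.046834 = 131.311069

θ=137°: 130.6814
θ=235°: 131.3111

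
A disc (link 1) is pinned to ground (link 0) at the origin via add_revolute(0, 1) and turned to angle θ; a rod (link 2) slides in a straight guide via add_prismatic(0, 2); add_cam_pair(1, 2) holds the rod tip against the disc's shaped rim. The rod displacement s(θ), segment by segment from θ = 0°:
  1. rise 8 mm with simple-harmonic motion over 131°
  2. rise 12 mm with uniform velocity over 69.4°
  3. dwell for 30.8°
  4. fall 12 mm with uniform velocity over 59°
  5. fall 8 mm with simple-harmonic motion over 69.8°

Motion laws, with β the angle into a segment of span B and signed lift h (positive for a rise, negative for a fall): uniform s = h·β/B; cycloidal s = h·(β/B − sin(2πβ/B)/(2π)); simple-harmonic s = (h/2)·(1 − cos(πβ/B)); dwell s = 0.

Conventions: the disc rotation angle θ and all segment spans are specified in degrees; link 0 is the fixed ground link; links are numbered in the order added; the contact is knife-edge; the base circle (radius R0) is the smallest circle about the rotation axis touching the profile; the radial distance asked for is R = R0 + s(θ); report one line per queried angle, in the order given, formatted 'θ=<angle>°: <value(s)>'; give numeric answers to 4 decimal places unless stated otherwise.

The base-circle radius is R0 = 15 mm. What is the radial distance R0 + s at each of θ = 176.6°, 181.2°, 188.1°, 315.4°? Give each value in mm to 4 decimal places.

segment 1 (0° to 131°, simple-harmonic, h = 8) is passed completely: s = 0.0000 + (8) = 8.0000
θ = 176.6° falls in segment 2 (131° to 200.4°, uniform, h = 12): β = 176.6 − 131 = 45.6°, B = 69.4°; Δs = 12·45.6/69.4 = 7.8847; s = 8.0000 + 7.8847 = 15.8847
θ = 181.2° falls in segment 2 (131° to 200.4°, uniform, h = 12): β = 181.2 − 131 = 50.2°, B = 69.4°; Δs = 12·50.2/69.4 = 8.6801; s = 8.0000 + 8.6801 = 16.6801
θ = 188.1° falls in segment 2 (131° to 200.4°, uniform, h = 12): β = 188.1 − 131 = 57.1°, B = 69.4°; Δs = 12·57.1/69.4 = 9.8732; s = 8.0000 + 9.8732 = 17.8732
segment 2 (131° to 200.4°, uniform, h = 12) is passed completely: s = 8.0000 + (12) = 20.0000
segment 3 (200.4° to 231.2°, dwell): s unchanged at 20.0000
segment 4 (231.2° to 290.2°, uniform, h = -12) is passed completely: s = 20.0000 + (-12) = 8.0000
θ = 315.4° falls in segment 5 (290.2° to 360°, simple-harmonic, h = -8): β = 315.4 − 290.2 = 25.2°, B = 69.8°; Δs = -8/2·(1 − cos(π·0.3610)) = -2.3086; s = 8.0000 − 2.3086 = 5.6914
θ=176.6°: R = R0 + s = 15 + 15.8847 = 30.8847
θ=181.2°: R = R0 + s = 15 + 16.6801 = 31.6801
θ=188.1°: R = R0 + s = 15 + 17.8732 = 32.8732
θ=315.4°: R = R0 + s = 15 + 5.6914 = 20.6914

θ=176.6°: 30.8847
θ=181.2°: 31.6801
θ=188.1°: 32.8732
θ=315.4°: 20.6914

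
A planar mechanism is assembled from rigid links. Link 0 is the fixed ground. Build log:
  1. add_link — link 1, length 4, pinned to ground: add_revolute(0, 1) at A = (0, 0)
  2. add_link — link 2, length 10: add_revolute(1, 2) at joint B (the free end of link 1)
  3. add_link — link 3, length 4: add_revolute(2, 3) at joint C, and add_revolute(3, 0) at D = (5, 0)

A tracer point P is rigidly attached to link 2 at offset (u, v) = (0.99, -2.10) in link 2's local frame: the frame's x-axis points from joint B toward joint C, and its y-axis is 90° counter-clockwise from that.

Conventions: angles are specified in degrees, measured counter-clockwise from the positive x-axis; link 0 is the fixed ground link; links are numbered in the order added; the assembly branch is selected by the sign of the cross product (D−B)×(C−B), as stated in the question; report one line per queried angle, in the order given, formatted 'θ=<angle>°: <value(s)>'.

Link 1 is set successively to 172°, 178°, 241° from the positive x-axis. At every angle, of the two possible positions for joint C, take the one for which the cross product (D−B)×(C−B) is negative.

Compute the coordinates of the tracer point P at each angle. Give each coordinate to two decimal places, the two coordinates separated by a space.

A=(0,0), D=(5.00,0)
θ=172°: B = A + 4.00·(cos172°, sin172°) = (-3.9611, 0.5567)
θ=172°: |BD| = 8.9783
θ=172°: circle(B,10.00) ∩ circle(D,4.00): a=9.1671, h=3.9955
θ=172°:   candidates: C₊=(5.4361,3.9762) cross=35.873; C₋=(4.9406,-3.9996) cross=-35.873
θ=172°:   branch - wants cross < 0 → take C=(4.9406,-3.9996) (cross=-35.873)
θ=172°: ex = (C−B)/|BC| = (0.8902,-0.4556); ey = (0.4556,0.8902)
θ=172°: P = B + 0.99·ex + -2.10·ey = (-4.0366,-1.7637)
θ=178°: B = A + 4.00·(cos178°, sin178°) = (-3.9976, 0.1396)
θ=178°: |BD| = 8.9986
θ=178°: circle(B,10.00) ∩ circle(D,4.00): a=9.1667, h=3.9965
θ=178°:   candidates: C₊=(5.2300,3.9934) cross=35.963; C₋=(5.1060,-3.9986) cross=-35.963
θ=178°:   branch - wants cross < 0 → take C=(5.1060,-3.9986) (cross=-35.963)
θ=178°: ex = (C−B)/|BC| = (0.9104,-0.4138); ey = (0.4138,0.9104)
θ=178°: P = B + 0.99·ex + -2.10·ey = (-3.9653,-2.1818)
θ=241°: B = A + 4.00·(cos241°, sin241°) = (-1.9392, -3.4985)
θ=241°: |BD| = 7.7713
θ=241°: circle(B,10.00) ∩ circle(D,4.00): a=9.2902, h=3.7004
θ=241°:   candidates: C₊=(4.6904,3.9880) cross=28.757; C₋=(8.0221,-2.6204) cross=-28.757
θ=241°:   branch - wants cross < 0 → take C=(8.0221,-2.6204) (cross=-28.757)
θ=241°: ex = (C−B)/|BC| = (0.9961,0.0878); ey = (-0.0878,0.9961)
θ=241°: P = B + 0.99·ex + -2.10·ey = (-0.7687,-5.5034)

θ=172°: -4.04 -1.76
θ=178°: -3.97 -2.18
θ=241°: -0.77 -5.50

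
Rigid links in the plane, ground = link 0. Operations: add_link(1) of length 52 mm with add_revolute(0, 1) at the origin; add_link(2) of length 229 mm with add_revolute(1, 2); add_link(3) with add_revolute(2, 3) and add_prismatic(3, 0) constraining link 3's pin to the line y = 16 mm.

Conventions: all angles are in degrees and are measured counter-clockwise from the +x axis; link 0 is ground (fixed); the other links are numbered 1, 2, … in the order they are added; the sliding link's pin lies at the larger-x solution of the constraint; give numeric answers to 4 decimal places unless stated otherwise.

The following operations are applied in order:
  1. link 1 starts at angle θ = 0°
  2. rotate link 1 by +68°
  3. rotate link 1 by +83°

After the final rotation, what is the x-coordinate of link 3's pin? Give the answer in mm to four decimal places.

geometry: r = 52 mm, L = 229 mm, e = 16 mm; θ starts at 0°
rotate link 1 by +68°: θ ← 0° +68° = 68°
rotate link 1 by +83°: θ ← 68° +83° = 151°
crank pin P = (r cos θ, r sin θ) = (-45.480225, 25.210100)
h = r sin θ − e = 25.210100 − 16 = 9.210100
x = r cos θ + √(L² − h²) = -45.480225 + 228.814716 = 183.334491

183.3345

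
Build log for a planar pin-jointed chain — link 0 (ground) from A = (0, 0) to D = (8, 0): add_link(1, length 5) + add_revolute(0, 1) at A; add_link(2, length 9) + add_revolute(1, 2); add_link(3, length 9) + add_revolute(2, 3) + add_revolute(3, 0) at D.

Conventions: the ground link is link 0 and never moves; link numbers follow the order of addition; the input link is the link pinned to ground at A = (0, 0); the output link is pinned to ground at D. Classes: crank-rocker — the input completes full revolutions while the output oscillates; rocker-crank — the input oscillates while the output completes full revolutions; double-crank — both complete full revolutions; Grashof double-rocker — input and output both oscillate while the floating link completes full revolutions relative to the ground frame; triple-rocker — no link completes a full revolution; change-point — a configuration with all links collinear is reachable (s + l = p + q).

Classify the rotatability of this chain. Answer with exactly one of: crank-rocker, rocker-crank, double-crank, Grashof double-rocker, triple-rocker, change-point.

lengths: ground=8, input=5, coupler=9, output=9
sorted: s=5 (shortest), l=9 (longest), p+q=17
s + l = 14 vs p + q = 17
s + l < p + q (Grashof) with shortest = input link → crank-rocker

crank-rocker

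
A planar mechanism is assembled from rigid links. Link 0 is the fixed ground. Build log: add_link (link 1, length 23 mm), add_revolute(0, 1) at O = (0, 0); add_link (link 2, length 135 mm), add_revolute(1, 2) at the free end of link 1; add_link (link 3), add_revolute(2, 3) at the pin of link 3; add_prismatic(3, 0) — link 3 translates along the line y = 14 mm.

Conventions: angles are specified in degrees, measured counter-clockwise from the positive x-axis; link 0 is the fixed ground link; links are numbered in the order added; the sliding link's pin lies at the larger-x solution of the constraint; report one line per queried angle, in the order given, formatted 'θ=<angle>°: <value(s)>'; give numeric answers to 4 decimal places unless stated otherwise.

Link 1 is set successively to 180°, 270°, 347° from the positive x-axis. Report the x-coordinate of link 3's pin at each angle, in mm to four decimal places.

geometry: r = 23 mm, L = 135 mm, e = 14 mm
θ=180°: crank pin P = (r cos θ, r sin θ) = (-23.000000, 0.000000)
θ=180°: h = r sin θ − e = 0.000000 − 14 = -14.000000
θ=180°: x = r cos θ + √(L² − h²) = -23.000000 + 134.272112 = 111.272112
θ=270°: crank pin P = (r cos θ, r sin θ) = (-0.000000, -23.000000)
θ=270°: h = r sin θ − e = -23.000000 − 14 = -37.000000
θ=270°: x = r cos θ + √(L² − h²) = -0.000000 + 129.830659 = 129.830659
θ=347°: crank pin P = (r cos θ, r sin θ) = (22.410511, -5.173874)
θ=347°: h = r sin θ − e = -5.173874 − 14 = -19.173874
θ=347°: x = r cos θ + √(L² − h²) = 22.410511 + 133.631443 = 156.041954

θ=180°: 111.2721
θ=270°: 129.8307
θ=347°: 156.0420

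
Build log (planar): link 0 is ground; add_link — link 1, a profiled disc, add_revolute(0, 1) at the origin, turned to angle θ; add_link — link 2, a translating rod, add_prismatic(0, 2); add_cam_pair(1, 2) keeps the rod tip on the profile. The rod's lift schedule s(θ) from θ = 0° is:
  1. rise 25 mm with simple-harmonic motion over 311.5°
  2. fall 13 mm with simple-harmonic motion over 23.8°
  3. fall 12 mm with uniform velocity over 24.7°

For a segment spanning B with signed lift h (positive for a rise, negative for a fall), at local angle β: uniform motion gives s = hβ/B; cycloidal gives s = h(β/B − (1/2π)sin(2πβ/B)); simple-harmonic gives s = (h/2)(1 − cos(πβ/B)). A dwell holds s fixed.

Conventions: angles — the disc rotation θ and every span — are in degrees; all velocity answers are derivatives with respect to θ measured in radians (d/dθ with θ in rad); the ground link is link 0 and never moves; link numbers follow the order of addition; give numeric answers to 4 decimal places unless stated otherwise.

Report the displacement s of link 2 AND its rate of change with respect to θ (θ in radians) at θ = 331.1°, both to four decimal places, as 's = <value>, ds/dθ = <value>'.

seg 1 [0°–311.5°] simple-harmonic, h=25: full span → s += 25 → s = 25.0000
seg 2 [311.5°–335.3°] simple-harmonic, h=-13: θ=331.1° here. β=19.6, B=23.8. -13/2·(1 − cos(π·0.8235)) = -12.0264 → s = 12.9736
velocity in seg [311.5°–335.3°] (simple-harmonic), θ in radians: β = 19.6° = 0.3421 rad, B = 23.8° = 0.4154 rad; ds/dθ = (πh/(2B)) sin(πβ/B) = (π·(-13)/(2·0.4154)) sin(π·0.8235) = -25.879228 mm/rad

s = 12.9736, ds/dθ = -25.8792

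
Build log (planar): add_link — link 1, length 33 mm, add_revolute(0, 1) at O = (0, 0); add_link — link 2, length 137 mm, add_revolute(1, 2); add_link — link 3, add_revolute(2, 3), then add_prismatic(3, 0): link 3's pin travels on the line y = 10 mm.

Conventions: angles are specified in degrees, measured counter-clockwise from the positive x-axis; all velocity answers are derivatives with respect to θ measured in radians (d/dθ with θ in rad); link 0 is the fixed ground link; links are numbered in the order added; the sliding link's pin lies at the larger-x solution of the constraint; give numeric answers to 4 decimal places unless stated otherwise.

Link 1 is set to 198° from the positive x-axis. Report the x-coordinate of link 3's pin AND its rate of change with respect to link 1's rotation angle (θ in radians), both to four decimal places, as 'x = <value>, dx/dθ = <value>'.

geometry: r = 33 mm, L = 137 mm, e = 10 mm
crank pin P = (r cos θ, r sin θ) = (-31.384865, -10.197561)
h = r sin θ − e = -10.197561 − 10 = -20.197561
x = r cos θ + √(L² − h²) = -31.384865 + 135.502983 = 104.118118
dx/dθ = −r sin θ − h·r cos θ/√(L² − h²) (θ in radians; h = -20.197561) = 5.519452

x = 104.1181, dx/dθ = 5.5195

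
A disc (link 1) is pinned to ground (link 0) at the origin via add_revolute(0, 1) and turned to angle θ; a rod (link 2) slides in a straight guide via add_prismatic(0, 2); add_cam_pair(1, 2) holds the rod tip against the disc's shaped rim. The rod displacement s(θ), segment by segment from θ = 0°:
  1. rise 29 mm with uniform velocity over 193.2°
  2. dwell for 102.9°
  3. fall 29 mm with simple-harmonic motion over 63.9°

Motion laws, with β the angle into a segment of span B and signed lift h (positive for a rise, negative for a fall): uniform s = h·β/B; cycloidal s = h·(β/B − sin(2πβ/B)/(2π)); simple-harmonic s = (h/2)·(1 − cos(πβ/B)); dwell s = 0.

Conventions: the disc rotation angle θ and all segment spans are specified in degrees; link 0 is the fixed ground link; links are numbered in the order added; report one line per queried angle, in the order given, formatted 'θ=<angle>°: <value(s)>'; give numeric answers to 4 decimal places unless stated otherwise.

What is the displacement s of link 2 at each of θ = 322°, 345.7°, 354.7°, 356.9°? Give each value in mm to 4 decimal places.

segment 1 (0° to 193.2°, uniform, h = 29) is passed completely: s = 0.0000 + (29) = 29.0000
segment 2 (193.2° to 296.1°, dwell): s unchanged at 29.0000
θ = 322° falls in segment 3 (296.1° to 360°, simple-harmonic, h = -29): β = 322 − 296.1 = 25.9°, B = 63.9°; Δs = -29/2·(1 − cos(π·0.4053)) = -10.2504; s = 29.0000 − 10.2504 = 18.7496
θ = 345.7° falls in segment 3 (296.1° to 360°, simple-harmonic, h = -29): β = 345.7 − 296.1 = 49.6°, B = 63.9°; Δs = -29/2·(1 − cos(π·0.7762)) = -25.5617; s = 29.0000 − 25.5617 = 3.4383
θ = 354.7° falls in segment 3 (296.1° to 360°, simple-harmonic, h = -29): β = 354.7 − 296.1 = 58.6°, B = 63.9°; Δs = -29/2·(1 − cos(π·0.9171)) = -28.5105; s = 29.0000 − 28.5105 = 0.4895
θ = 356.9° falls in segment 3 (296.1° to 360°, simple-harmonic, h = -29): β = 356.9 − 296.1 = 60.8°, B = 63.9°; Δs = -29/2·(1 − cos(π·0.9515)) = -28.8319; s = 29.0000 − 28.8319 = 0.1681

θ=322°: 18.7496
θ=345.7°: 3.4383
θ=354.7°: 0.4895
θ=356.9°: 0.1681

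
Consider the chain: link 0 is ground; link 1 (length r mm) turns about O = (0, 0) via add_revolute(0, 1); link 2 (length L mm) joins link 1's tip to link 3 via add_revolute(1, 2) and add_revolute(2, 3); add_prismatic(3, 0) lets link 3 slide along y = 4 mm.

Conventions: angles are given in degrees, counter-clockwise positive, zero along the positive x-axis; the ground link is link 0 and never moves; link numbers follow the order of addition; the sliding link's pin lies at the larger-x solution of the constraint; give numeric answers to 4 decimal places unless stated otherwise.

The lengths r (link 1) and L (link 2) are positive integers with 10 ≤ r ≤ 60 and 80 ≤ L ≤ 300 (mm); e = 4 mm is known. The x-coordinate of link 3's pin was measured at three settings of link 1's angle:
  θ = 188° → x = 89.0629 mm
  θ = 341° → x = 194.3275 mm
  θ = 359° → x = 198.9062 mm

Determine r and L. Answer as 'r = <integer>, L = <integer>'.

constraint per measurement: (x − r cos θ)² + (r sin θ − e)² = L²
subtracting the θ₁ and θ₂ equations cancels the r² and L² terms:
r = (x₁² − x₂²) / (2[(x₁cos θ₁ + e sin θ₁) − (x₂cos θ₂ + e sin θ₂)]) = 55.0000 → r = 55
L² = (x₁ − r cos θ₁)² + (r sin θ₁ − e)² = 20736.0124 → L = 144.0000 → L = 144
check at θ₃=359°: x = 198.9062 (printed 198.9062) ✓

r = 55, L = 144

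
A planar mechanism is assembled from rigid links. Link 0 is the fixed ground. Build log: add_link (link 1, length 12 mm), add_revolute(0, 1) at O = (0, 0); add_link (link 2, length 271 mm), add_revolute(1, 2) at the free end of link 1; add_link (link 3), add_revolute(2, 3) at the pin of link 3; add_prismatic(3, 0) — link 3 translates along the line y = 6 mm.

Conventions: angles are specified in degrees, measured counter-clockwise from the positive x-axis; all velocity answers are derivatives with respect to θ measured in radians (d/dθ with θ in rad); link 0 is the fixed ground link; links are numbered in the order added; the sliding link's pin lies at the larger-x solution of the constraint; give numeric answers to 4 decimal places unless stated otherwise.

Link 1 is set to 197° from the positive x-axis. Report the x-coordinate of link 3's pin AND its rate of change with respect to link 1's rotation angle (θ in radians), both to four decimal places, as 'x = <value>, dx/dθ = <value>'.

geometry: r = 12 mm, L = 271 mm, e = 6 mm
crank pin P = (r cos θ, r sin θ) = (-11.475657, -3.508460)
h = r sin θ − e = -3.508460 − 6 = -9.508460
x = r cos θ + √(L² − h²) = -11.475657 + 270.833139 = 259.357482
dx/dθ = −r sin θ − h·r cos θ/√(L² − h²) (θ in radians; h = -9.508460) = 3.105571

x = 259.3575, dx/dθ = 3.1056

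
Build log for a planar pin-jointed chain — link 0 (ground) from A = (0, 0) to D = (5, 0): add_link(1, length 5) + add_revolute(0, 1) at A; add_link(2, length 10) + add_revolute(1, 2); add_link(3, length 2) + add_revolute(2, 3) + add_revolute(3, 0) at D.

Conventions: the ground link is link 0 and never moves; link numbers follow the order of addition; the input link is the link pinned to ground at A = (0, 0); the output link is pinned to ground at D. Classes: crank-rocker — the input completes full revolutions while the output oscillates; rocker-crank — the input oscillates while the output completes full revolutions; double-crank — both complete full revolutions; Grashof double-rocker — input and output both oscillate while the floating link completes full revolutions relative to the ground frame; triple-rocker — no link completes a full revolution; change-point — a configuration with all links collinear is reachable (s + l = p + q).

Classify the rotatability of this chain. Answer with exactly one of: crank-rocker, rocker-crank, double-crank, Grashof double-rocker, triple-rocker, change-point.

lengths: ground=5, input=5, coupler=10, output=2
sorted: s=2 (shortest), l=10 (longest), p+q=10
s + l = 12 vs p + q = 10
s + l > p + q → non-Grashof → no link fully rotates → triple-rocker

triple-rocker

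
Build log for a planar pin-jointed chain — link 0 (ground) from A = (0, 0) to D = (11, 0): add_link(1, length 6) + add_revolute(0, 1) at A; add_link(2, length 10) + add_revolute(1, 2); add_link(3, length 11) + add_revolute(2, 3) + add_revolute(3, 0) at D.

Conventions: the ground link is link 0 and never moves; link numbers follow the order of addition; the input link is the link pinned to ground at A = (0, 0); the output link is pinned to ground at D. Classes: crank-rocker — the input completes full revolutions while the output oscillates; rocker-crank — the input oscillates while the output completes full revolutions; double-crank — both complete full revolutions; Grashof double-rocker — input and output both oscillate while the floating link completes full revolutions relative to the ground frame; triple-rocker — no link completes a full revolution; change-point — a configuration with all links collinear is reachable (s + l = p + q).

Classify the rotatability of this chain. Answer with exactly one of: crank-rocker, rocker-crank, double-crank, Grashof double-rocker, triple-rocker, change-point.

lengths: ground=11, input=6, coupler=10, output=11
sorted: s=6 (shortest), l=11 (longest), p+q=21
s + l = 17 vs p + q = 21
s + l < p + q (Grashof) with shortest = input link → crank-rocker

crank-rocker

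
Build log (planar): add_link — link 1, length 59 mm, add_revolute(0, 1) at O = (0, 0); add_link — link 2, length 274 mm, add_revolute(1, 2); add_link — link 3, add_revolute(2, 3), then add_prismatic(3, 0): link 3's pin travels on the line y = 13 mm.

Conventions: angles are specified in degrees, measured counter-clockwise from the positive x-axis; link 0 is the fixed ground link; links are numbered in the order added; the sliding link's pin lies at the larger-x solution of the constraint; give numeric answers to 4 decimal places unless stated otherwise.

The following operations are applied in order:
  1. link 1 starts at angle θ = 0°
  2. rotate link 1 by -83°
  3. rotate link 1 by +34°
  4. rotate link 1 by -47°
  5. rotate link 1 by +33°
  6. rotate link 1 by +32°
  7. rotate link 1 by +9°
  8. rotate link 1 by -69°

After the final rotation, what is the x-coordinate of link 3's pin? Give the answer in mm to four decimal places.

geometry: r = 59 mm, L = 274 mm, e = 13 mm; θ starts at 0°
rotate link 1 by -83°: θ ← 0° -83° = -83°
rotate link 1 by +34°: θ ← -83° +34° = -49°
rotate link 1 by -47°: θ ← -49° -47° = -96°
rotate link 1 by +33°: θ ← -96° +33° = -63°
rotate link 1 by +32°: θ ← -63° +32° = -31°
rotate link 1 by +9°: θ ← -31° +9° = -22°
rotate link 1 by -69°: θ ← -22° -69° = -91°
crank pin P = (r cos θ, r sin θ) = (-1.029692, -58.991014)
h = r sin θ − e = -58.991014 − 13 = -71.991014
x = r cos θ + √(L² − h²) = -1.029692 + 264.373399 = 263.343707

263.3437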